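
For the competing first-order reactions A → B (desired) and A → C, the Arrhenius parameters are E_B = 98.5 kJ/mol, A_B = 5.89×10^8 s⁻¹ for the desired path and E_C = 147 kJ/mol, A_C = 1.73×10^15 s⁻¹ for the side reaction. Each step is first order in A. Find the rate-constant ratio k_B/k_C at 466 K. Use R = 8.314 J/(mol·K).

0.0930

k_B/k_C = (A_B/A_C)·exp[−(E_B−E_C)/(RT)] = (A_B/A_C)·exp[(E_C−E_B)/(RT)].
(E_C−E_B)/(RT) = (147−98.5)×10³/(8.314×466) = 48500/3874 = 12.52.
k_B/k_C = (5.89×10^8/1.73×10^15)·exp(12.52) = 3.405×10^-7 × 2.733×10^5 = 0.0930.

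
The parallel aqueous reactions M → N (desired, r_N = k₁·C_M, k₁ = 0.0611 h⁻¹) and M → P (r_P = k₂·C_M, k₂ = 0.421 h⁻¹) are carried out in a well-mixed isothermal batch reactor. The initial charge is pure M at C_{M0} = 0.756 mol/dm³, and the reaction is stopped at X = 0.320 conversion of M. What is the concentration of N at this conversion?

0.0307 mol/dm³

C_M = C_{M0}(1−X) = 0.5141 mol/dm³.
Both paths are first order in M, so the instantaneous fraction to N is constant: dC_N/d(−C_M) = k₁/(k₁+k₂) = 0.1267.
C_N = 0.1267·(C_{M0}−C_M) = 0.1267×0.2419 = 0.0307 mol/dm³.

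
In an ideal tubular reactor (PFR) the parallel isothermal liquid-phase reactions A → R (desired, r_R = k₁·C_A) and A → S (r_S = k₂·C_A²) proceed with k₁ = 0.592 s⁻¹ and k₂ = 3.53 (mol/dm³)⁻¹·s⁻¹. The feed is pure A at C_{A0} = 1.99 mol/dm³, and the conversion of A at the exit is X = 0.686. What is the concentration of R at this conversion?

0.168 mol/dm³

C_A = C_{A0}(1−X) = 0.6249 mol/dm³.
Along a PFR/batch, dC_R/dC_A = −r_R/(r_R+r_S) = −k₁/(k₁+k₂·C_A).
Integrating from C_{A0} to C_A: C_R = (0.592/3.53)·ln[(0.592+3.53·1.99)/(0.592+3.53·0.625)] = 0.1677·ln(7.617/2.798) = 0.1680 mol/dm³.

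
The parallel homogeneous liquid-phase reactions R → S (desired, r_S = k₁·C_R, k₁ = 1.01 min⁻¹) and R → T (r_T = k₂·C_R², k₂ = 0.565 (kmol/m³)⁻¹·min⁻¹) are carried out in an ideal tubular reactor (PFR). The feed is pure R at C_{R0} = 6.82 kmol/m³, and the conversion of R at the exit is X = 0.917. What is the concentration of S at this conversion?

C_R = C_{R0}(1−X) = 0.5661 kmol/m³.
Along a PFR/batch, dC_S/dC_R = −r_S/(r_S+r_T) = −k₁/(k₁+k₂·C_R).
Integrating from C_{R0} to C_R: C_S = (1.01/0.565)·ln[(1.01+0.565·6.82)/(1.01+0.565·0.566)] = 1.788·ln(4.863/1.330) = 2.318 kmol/m³.

2.32 kmol/m³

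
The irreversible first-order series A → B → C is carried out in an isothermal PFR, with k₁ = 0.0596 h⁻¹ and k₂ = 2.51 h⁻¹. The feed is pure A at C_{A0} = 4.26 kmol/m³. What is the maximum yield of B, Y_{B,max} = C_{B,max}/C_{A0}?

0.0217

For a first-order series the maximum intermediate yield is C_{B,max}/C_{A0} = (k₁/k₂)^[k₂/(k₂−k₁)].
= (0.0596/2.51)^(2.51/(2.51−0.0596)) = (0.02375)^(1.024) = 0.02168.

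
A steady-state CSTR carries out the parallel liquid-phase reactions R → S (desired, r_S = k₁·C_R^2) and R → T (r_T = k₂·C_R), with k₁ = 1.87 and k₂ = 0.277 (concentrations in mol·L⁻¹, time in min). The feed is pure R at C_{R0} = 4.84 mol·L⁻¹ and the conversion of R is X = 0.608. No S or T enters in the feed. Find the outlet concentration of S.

Exit C_R = C_{R0}(1−X) = 4.84×0.392 = 1.897 mol·L⁻¹.
Rates in a CSTR are evaluated at the outlet concentration: r_S = 1.87×1.897^2 = 6.731, r_T = 0.277×1.897 = 0.5255.
Fraction of consumed R going to S: r_S/(r_S+r_T) = 0.9276.
C_S = 0.9276·C_{R0}·X = 0.9276×4.84×0.608 = 2.73 mol·L⁻¹.

2.73 mol·L⁻¹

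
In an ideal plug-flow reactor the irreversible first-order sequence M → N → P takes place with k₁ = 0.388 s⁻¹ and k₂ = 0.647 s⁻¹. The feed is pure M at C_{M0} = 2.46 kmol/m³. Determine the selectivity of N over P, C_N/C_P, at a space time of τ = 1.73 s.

1.30

Solving the coupled first-order balances gives C_N(τ) = [k₁/(k₂−k₁)]·C_{M0}·(e^(−k₁τ) − e^(−k₂τ)).
e^(−k₁τ) = e^(−0.388×1.73) = e^(−0.6712) = 0.5111; e^(−k₂τ) = e^(−1.119) = 0.3265.
C_N = 0.388×2.46/(0.647−0.388) × (0.5111−0.3265) = 3.685×0.1846 = 0.6802 kmol/m³.
C_M = C_{M0}e^(−k₁τ) = 1.257 kmol/m³, so C_P = C_{M0}−C_M−C_N = 0.5226 kmol/m³; C_N/C_P = 1.30.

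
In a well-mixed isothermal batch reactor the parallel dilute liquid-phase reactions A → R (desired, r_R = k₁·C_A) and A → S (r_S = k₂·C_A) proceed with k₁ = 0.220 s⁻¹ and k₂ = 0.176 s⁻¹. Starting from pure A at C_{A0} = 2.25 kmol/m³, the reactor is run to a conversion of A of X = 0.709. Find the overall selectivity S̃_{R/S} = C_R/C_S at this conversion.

1.25

C_A = C_{A0}(1−X) = 0.6548 kmol/m³.
Both paths are first order in A, so the instantaneous fraction to R is constant: dC_R/d(−C_A) = k₁/(k₁+k₂) = 0.5556.
C_R = 0.5556·(C_{A0}−C_A) = 0.5556×1.595 = 0.886 kmol/m³.
C_S = (C_{A0}−C_A)−C_R = 0.7090 kmol/m³; S̃_{R/S} = 0.8863/0.7090 = 1.25.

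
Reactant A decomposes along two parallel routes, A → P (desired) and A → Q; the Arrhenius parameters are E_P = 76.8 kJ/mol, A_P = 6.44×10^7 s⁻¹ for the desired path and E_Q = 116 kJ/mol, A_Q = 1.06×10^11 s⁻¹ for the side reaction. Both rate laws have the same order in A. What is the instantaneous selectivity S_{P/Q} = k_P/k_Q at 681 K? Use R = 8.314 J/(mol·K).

With equal orders, S_{P/Q} = k_P/k_Q = (A_P/A_Q)·exp[(E_Q−E_P)/(RT)].
(E_Q−E_P)/(RT) = (116−76.8)×10³/(8.314×681) = 39200/5662 = 6.924.
k_P/k_Q = (6.44×10^7/1.06×10^11)·exp(6.924) = 6.075×10^-4 × 1016 = 0.617.
Since E_P < E_Q, lowering the temperature improves selectivity toward P.

0.617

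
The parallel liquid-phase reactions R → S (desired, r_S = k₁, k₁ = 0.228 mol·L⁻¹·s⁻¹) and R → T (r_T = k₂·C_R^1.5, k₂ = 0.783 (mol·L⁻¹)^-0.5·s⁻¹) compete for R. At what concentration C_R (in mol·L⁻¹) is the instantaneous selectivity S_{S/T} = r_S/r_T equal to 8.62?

S_{S/T} = (k₁/k₂)·C_R^-1.5 ⇒ C_R = (S·k₂/k₁)^(1/(-1.5)).
= (8.62×0.783/0.228)^(-0.6667) = (29.60)^(-0.6667) = 0.104 mol·L⁻¹.

0.104 mol·L⁻¹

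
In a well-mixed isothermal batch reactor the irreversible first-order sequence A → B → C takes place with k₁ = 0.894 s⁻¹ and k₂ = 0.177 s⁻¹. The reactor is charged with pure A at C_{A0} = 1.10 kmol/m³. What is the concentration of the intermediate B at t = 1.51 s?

Solving the coupled first-order balances gives C_B(t) = [k₁/(k₂−k₁)]·C_{A0}·(e^(−k₁t) − e^(−k₂t)).
e^(−k₁t) = e^(−0.894×1.51) = e^(−1.350) = 0.2593; e^(−k₂t) = e^(−0.2673) = 0.7655.
C_B = 0.894×1.10/(0.177−0.894) × (0.2593−0.7655) = (-1.372)×(-0.5062) = 0.6943 kmol/m³.

0.694 kmol/m³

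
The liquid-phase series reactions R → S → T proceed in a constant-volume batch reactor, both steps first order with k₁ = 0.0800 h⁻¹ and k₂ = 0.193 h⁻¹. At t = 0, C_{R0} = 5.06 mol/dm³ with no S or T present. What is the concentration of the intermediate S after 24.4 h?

0.476 mol/dm³

The intermediate concentration in a first-order A→B→C sequence is C_S = k₁C_{R0}(e^(−k₁t) − e^(−k₂t))/(k₂−k₁).
e^(−k₁t) = e^(−0.0800×24.4) = e^(−1.952) = 0.1420; e^(−k₂t) = e^(−4.709) = 0.009012.
C_S = 0.0800×5.06/(0.193−0.0800) × (0.1420−0.009012) = 3.582×0.1330 = 0.4764 mol/dm³.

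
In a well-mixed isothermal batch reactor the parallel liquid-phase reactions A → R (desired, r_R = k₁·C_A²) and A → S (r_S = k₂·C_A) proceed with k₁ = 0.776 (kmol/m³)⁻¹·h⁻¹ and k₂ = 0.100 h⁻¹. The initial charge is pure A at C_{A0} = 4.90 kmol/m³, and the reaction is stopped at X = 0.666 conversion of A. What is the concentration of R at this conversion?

3.13 kmol/m³

C_A = C_{A0}(1−X) = 1.637 kmol/m³.
Along a PFR/batch, dC_S/dC_A = −r_S/(r_R+r_S) = −k₂/(k₂+k₁·C_A).
Integrating from C_{A0} to C_A: C_S = (0.100/0.776)·ln[(0.100+0.776·4.90)/(0.100+0.776·1.64)] = 0.1289·ln(3.902/1.370) = 0.1349 kmol/m³.
Then C_R = (C_{A0}−C_A) − C_S = 3.263 − 0.1349 = 3.129 kmol/m³.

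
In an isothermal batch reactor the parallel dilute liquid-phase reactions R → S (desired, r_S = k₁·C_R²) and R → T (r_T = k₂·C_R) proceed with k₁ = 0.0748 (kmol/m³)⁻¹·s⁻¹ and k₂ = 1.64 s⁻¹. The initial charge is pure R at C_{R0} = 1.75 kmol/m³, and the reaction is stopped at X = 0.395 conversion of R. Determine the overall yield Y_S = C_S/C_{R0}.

C_R = C_{R0}(1−X) = 1.059 kmol/m³.
Along a PFR/batch, dC_T/dC_R = −r_T/(r_S+r_T) = −k₂/(k₂+k₁·C_R).
Integrating from C_{R0} to C_R: C_T = (1.64/0.0748)·ln[(1.64+0.0748·1.75)/(1.64+0.0748·1.06)] = 21.93·ln(1.771/1.719) = 0.6497 kmol/m³.
Then C_S = (C_{R0}−C_R) − C_T = 0.6913 − 0.6497 = 0.04156 kmol/m³.
Y_S = C_S/C_{R0} = 0.04156/1.75 = 0.0238.

0.0238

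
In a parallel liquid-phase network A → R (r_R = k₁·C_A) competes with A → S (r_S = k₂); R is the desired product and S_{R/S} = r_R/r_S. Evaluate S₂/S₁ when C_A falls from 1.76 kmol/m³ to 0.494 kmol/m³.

S_{R/S} = (k₁/k₂)·C_A, so S₂/S₁ = (C_{A,2}/C_{A,1}).
= 0.494/1.76 = 0.281.

0.281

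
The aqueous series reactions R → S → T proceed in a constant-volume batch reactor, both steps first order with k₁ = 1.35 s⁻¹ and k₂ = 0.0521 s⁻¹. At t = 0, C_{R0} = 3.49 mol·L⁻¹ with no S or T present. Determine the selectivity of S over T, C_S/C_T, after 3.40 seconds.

6.67

For first-order series with pure R initially, C_S(t) = k₁C_{R0}/(k₂−k₁)·(e^(−k₁t) − e^(−k₂t)).
e^(−k₁t) = e^(−1.35×3.40) = e^(−4.590) = 0.01015; e^(−k₂t) = e^(−0.1771) = 0.8377.
C_S = 1.35×3.49/(0.0521−1.35) × (0.01015−0.8377) = (-3.630)×(-0.8275) = 3.004 mol·L⁻¹.
C_R = C_{R0}e^(−k₁t) = 0.03543 mol·L⁻¹, so C_T = C_{R0}−C_R−C_S = 0.4506 mol·L⁻¹; C_S/C_T = 6.67.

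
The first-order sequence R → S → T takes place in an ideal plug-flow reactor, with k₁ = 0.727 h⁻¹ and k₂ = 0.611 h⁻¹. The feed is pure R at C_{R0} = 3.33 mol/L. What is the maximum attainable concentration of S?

Evaluating C_S at τ_opt = ln(k₂/k₁)/(k₂−k₁) gives C_{S,max}/C_{R0} = (k₁/k₂)^[k₂/(k₂−k₁)].
= (0.727/0.611)^(0.611/(0.611−0.727)) = (1.190)^(-5.267) = 0.4003.
C_{S,max} = 0.4003×3.33 = 1.33 mol/L.

1.33 mol/L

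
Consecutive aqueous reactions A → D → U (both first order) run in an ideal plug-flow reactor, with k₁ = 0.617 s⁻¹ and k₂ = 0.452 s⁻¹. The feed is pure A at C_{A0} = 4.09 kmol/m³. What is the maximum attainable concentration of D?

At the optimum, C_{D,max}/C_{A0} = (k₁/k₂)^[k₂/(k₂−k₁)].
= (0.617/0.452)^(0.452/(0.452−0.617)) = (1.365)^(-2.739) = 0.4264.
C_{D,max} = 0.4264×4.09 = 1.74 kmol/m³.

1.74 kmol/m³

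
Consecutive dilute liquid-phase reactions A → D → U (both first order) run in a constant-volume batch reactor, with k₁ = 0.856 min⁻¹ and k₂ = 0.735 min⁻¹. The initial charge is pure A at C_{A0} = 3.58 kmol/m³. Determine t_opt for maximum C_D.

Setting dC_D/dt = 0 gives t_opt = ln(k₂/k₁)/(k₂−k₁).
= ln(0.735/0.856)/(0.735−0.856) = ln(0.8586)/-0.1210 = -0.1524/-0.1210 = 1.26 min.

1.26 min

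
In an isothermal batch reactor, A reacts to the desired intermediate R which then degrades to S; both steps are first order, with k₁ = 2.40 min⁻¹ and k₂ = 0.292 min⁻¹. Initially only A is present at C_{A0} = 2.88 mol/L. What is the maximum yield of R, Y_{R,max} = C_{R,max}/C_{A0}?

0.747

Evaluating C_R at t_opt = ln(k₂/k₁)/(k₂−k₁) gives C_{R,max}/C_{A0} = (k₁/k₂)^[k₂/(k₂−k₁)].
= (2.40/0.292)^(0.292/(0.292−2.40)) = (8.219)^(-0.1385) = 0.7469.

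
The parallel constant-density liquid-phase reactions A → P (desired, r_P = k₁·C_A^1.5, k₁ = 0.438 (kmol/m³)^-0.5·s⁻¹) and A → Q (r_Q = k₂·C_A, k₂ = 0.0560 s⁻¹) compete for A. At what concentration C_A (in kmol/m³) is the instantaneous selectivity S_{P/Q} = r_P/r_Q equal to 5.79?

S_{P/Q} = (k₁/k₂)·C_A^0.5 ⇒ C_A = (S·k₂/k₁)^(2).
= (5.79×0.0560/0.438)^(2) = (0.7403)^(2) = 0.548 kmol/m³.

0.548 kmol/m³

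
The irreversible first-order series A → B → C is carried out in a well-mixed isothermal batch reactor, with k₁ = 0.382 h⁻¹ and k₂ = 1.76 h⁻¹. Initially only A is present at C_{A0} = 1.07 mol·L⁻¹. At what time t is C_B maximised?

1.11 h

The intermediate peaks when r₁ = r₂, i.e. k₁e^(−k₁t) = k₂e^(−k₂t), giving t_opt = ln(k₂/k₁)/(k₂−k₁).
= ln(1.76/0.382)/(1.76−0.382) = ln(4.607)/1.378 = 1.528/1.378 = 1.11 h.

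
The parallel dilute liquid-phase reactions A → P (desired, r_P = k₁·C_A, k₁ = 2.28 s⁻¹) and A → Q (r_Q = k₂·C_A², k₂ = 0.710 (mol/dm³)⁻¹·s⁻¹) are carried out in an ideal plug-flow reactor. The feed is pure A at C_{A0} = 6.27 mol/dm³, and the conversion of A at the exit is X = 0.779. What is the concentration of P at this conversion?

2.32 mol/dm³

C_A = C_{A0}(1−X) = 1.386 mol/dm³.
Along a PFR/batch, dC_P/dC_A = −r_P/(r_P+r_Q) = −k₁/(k₁+k₂·C_A).
Integrating from C_{A0} to C_A: C_P = (2.28/0.710)·ln[(2.28+0.710·6.27)/(2.28+0.710·1.39)] = 3.211·ln(6.732/3.264) = 2.325 mol/dm³.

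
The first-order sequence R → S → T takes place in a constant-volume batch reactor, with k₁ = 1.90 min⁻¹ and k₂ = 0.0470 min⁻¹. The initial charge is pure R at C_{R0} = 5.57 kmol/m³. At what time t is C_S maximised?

For first-order series the maximum of C_S occurs at t_opt = ln(k₂/k₁)/(k₂−k₁).
= ln(0.0470/1.90)/(0.0470−1.90) = ln(0.02474)/-1.853 = -3.699/-1.853 = 2.00 min.

2.00 min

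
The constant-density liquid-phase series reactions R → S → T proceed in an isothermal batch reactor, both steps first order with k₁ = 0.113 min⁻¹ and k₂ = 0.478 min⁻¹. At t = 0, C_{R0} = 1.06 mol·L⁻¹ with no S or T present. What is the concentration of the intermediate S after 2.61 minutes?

0.150 mol·L⁻¹

The intermediate concentration in a first-order A→B→C sequence is C_S = k₁C_{R0}(e^(−k₁t) − e^(−k₂t))/(k₂−k₁).
e^(−k₁t) = e^(−0.113×2.61) = e^(−0.2949) = 0.7446; e^(−k₂t) = e^(−1.248) = 0.2872.
C_S = 0.113×1.06/(0.478−0.113) × (0.7446−0.2872) = 0.3282×0.4574 = 0.1501 mol·L⁻¹.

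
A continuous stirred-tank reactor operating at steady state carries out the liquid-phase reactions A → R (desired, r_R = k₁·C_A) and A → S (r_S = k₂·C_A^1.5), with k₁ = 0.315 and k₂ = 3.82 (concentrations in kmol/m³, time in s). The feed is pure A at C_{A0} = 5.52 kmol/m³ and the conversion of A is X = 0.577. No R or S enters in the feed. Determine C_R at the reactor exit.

Exit C_A = C_{A0}(1−X) = 5.52×0.423 = 2.335 kmol/m³.
Rates in a CSTR are evaluated at the outlet concentration: r_R = 0.315×2.335 = 0.7355, r_S = 3.82×2.335^1.5 = 13.63.
Fraction of consumed A going to R: r_R/(r_R+r_S) = 0.05120.
C_R = 0.05120·C_{A0}·X = 0.05120×5.52×0.577 = 0.163 kmol/m³.

0.163 kmol/m³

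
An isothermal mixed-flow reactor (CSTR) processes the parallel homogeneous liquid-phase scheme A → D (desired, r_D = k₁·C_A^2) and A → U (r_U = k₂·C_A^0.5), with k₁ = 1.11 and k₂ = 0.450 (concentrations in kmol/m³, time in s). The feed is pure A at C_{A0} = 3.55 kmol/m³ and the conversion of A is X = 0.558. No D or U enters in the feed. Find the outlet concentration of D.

1.64 kmol/m³

Exit C_A = C_{A0}(1−X) = 3.55×0.442 = 1.569 kmol/m³.
A CSTR operates uniformly at the exit composition, giving r_D = 2.733 and r_U = 0.5637 (each k·C_A^n at C_A = 1.569).
Fraction of consumed A going to D: r_D/(r_D+r_U) = 0.8290.
C_D = 0.8290·C_{A0}·X = 0.8290×3.55×0.558 = 1.64 kmol/m³.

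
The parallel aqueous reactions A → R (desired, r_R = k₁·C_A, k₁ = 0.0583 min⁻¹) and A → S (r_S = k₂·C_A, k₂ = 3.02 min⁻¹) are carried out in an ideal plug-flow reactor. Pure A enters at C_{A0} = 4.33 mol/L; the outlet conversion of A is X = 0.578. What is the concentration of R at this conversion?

C_A = C_{A0}(1−X) = 1.827 mol/L.
Both paths are first order in A, so the instantaneous fraction to R is constant: dC_R/d(−C_A) = k₁/(k₁+k₂) = 0.01894.
C_R = 0.01894·(C_{A0}−C_A) = 0.01894×2.503 = 0.0474 mol/L.

0.0474 mol/L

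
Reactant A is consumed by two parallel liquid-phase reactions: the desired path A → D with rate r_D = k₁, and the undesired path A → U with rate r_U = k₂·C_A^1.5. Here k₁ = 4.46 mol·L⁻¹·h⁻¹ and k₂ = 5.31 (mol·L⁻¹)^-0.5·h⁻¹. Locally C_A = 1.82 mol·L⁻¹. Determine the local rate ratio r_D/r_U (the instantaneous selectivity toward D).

0.342

S_{D/U} = r_D/r_U = (k₁)/(k₂·C_A^1.5) = (k₁/k₂)·C_A^-1.5.
= (4.46) / (5.31×1.820^1.5) = 4.460/13.04 = 0.342.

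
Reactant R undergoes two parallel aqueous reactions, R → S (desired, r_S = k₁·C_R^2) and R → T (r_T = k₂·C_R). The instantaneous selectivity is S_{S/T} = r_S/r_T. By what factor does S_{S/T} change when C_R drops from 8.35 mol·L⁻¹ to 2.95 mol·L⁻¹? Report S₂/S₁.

0.353

S_{S/T} = (k₁/k₂)·C_R, so S₂/S₁ = (C_{R,2}/C_{R,1}).
= 2.95/8.35 = 0.353.
Selectivity toward S falls as C_R falls — high-concentration operation is favoured.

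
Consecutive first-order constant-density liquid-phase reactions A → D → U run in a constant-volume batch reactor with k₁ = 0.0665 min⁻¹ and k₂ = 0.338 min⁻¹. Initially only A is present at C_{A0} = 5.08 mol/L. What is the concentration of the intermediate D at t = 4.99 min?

For first-order series with pure A initially, C_D(t) = k₁C_{A0}/(k₂−k₁)·(e^(−k₁t) − e^(−k₂t)).
e^(−k₁t) = e^(−0.0665×4.99) = e^(−0.3318) = 0.7176; e^(−k₂t) = e^(−1.687) = 0.1851.
C_D = 0.0665×5.08/(0.338−0.0665) × (0.7176−0.1851) = 1.244×0.5325 = 0.6625 mol/L.

0.663 mol/L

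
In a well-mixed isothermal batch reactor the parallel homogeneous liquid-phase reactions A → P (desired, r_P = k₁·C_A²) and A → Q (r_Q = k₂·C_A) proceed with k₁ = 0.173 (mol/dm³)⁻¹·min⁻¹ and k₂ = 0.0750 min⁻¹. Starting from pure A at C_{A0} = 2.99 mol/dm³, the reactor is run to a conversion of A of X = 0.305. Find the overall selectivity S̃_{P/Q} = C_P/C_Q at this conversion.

C_A = C_{A0}(1−X) = 2.078 mol/dm³.
Along a PFR/batch, dC_Q/dC_A = −r_Q/(r_P+r_Q) = −k₂/(k₂+k₁·C_A).
Integrating from C_{A0} to C_A: C_Q = (0.0750/0.173)·ln[(0.0750+0.173·2.99)/(0.0750+0.173·2.08)] = 0.4335·ln(0.5923/0.4345) = 0.1343 mol/dm³.
Then C_P = (C_{A0}−C_A) − C_Q = 0.9120 − 0.1343 = 0.7777 mol/dm³.
S̃_{P/Q} = C_P/C_Q = 0.7777/0.1343 = 5.79.

5.79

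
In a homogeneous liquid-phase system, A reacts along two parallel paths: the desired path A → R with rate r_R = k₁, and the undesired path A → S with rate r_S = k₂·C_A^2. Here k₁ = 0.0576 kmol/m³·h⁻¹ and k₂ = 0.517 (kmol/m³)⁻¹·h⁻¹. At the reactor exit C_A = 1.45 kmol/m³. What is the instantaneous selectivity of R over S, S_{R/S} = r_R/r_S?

S_{R/S} = r_R/r_S = (k₁)/(k₂·C_A^2) = (k₁/k₂)·C_A^-2.
= (0.0576) / (0.517×1.450^2) = 0.05760/1.087 = 0.0530.
The undesired path is higher order in A, so low C_A (CSTR or dilute feed) favours R.

0.0530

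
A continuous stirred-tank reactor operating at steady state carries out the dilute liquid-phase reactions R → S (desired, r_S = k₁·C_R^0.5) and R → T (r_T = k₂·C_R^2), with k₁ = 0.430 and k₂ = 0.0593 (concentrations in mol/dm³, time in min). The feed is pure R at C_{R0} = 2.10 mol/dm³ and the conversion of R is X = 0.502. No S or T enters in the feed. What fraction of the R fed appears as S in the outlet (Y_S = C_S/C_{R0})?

0.437

Exit C_R = C_{R0}(1−X) = 2.10×0.498 = 1.046 mol/dm³.
In a CSTR the entire volume is at exit conditions, so r_S = 0.430×1.046^0.5 = 0.4397 and r_T = 0.0593×1.046^2 = 0.06486.
Fraction of consumed R going to S: r_S/(r_S+r_T) = 0.8715.
C_S = 0.8715·C_{R0}·X = 0.8715×2.10×0.502 = 0.919 mol/dm³; Y_S = C_S/C_{R0} = 0.437.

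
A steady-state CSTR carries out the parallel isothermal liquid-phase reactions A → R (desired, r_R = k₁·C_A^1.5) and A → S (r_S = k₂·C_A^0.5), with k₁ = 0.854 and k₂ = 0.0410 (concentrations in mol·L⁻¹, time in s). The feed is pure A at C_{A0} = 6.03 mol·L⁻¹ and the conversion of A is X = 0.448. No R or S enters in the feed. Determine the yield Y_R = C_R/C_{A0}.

0.442

Exit C_A = C_{A0}(1−X) = 6.03×0.552 = 3.329 mol·L⁻¹.
In a CSTR the entire volume is at exit conditions, so r_R = 0.854×3.329^1.5 = 5.186 and r_S = 0.0410×3.329^0.5 = 0.07480.
Fraction of consumed A going to R: r_R/(r_R+r_S) = 0.9858.
C_R = 0.9858·C_{A0}·X = 0.9858×6.03×0.448 = 2.66 mol·L⁻¹; Y_R = C_R/C_{A0} = 0.442.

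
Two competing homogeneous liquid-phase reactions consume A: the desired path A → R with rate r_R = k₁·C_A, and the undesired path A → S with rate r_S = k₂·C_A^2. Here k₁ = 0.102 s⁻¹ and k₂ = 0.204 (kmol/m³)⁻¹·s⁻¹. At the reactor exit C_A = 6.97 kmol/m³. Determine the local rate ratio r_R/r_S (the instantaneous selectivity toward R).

0.0717

S_{R/S} = r_R/r_S = (k₁·C_A)/(k₂·C_A^2) = (k₁/k₂)·C_A⁻¹.
= (0.102×6.970) / (0.204×6.970^2) = 0.7109/9.911 = 0.0717.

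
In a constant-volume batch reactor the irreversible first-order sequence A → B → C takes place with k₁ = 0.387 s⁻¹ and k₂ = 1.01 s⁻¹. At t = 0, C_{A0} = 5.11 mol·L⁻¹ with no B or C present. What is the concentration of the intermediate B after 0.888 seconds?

0.957 mol·L⁻¹

Solving the coupled first-order balances gives C_B(t) = [k₁/(k₂−k₁)]·C_{A0}·(e^(−k₁t) − e^(−k₂t)).
e^(−k₁t) = e^(−0.387×0.888) = e^(−0.3437) = 0.7092; e^(−k₂t) = e^(−0.8969) = 0.4078.
C_B = 0.387×5.11/(1.01−0.387) × (0.7092−0.4078) = 3.174×0.3013 = 0.9565 mol·L⁻¹.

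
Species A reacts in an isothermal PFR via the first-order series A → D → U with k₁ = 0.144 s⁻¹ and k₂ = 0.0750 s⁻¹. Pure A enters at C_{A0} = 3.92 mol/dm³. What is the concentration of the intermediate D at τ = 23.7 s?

Solving the coupled first-order balances gives C_D(τ) = [k₁/(k₂−k₁)]·C_{A0}·(e^(−k₁τ) − e^(−k₂τ)).
e^(−k₁τ) = e^(−0.144×23.7) = e^(−3.413) = 0.03295; e^(−k₂τ) = e^(−1.777) = 0.1691.
C_D = 0.144×3.92/(0.0750−0.144) × (0.03295−0.1691) = (-8.181)×(-0.1361) = 1.114 mol/dm³.

1.11 mol/dm³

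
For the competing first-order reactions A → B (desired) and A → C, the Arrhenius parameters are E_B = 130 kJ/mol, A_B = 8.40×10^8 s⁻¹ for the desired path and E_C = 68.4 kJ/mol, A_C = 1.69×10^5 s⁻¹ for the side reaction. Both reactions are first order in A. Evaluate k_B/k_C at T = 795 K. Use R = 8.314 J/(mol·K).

0.446

Since both paths have the same order in A, the concentration cancels and S_{B/C} = k_B/k_C = (A_B/A_C)·exp[(E_C−E_B)/(RT)].
(E_C−E_B)/(RT) = (68.4−130)×10³/(8.314×795) = -61600/6610 = -9.320.
k_B/k_C = (8.40×10^8/1.69×10^5)·exp(-9.320) = 4970 × 8.964×10^-5 = 0.446.
Since E_B > E_C, raising the temperature improves selectivity toward B.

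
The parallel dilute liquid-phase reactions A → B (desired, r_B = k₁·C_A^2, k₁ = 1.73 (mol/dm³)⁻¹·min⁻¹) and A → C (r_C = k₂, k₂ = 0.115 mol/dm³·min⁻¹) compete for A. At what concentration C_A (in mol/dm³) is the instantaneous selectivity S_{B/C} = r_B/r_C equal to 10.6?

S_{B/C} = (k₁/k₂)·C_A^2 ⇒ C_A = (S·k₂/k₁)^(0.5).
= (10.6×0.115/1.73)^(0.5) = (0.7046)^(0.5) = 0.839 mol/dm³.

0.839 mol/dm³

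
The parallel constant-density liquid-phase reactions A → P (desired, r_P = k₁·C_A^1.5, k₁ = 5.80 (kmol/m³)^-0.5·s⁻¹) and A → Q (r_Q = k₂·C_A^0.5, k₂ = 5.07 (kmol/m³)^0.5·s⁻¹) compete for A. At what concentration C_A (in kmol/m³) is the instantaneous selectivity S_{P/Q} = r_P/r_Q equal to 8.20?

S_{P/Q} = (k₁/k₂)·C_A ⇒ C_A = S·k₂/k₁.
= 8.20×5.07/5.80 = 7.17 kmol/m³.

7.17 kmol/m³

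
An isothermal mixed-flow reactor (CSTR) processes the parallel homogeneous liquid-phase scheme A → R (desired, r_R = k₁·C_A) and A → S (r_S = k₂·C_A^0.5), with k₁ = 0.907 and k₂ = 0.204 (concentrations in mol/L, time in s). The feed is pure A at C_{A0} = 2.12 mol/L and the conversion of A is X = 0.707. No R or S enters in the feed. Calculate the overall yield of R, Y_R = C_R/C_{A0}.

Exit C_A = C_{A0}(1−X) = 2.12×0.293 = 0.6212 mol/L.
A CSTR operates uniformly at the exit composition, giving r_R = 0.5634 and r_S = 0.1608 (each k·C_A^n at C_A = 0.6212).
Fraction of consumed A going to R: r_R/(r_R+r_S) = 0.7780.
C_R = 0.7780·C_{A0}·X = 0.7780×2.12×0.707 = 1.17 mol/L; Y_R = C_R/C_{A0} = 0.550.

0.550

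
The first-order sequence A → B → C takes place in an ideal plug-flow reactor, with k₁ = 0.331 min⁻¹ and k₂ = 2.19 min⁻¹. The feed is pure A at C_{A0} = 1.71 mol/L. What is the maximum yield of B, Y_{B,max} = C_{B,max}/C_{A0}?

0.108

At the optimum, C_{B,max}/C_{A0} = (k₁/k₂)^[k₂/(k₂−k₁)].
= (0.331/2.19)^(2.19/(2.19−0.331)) = (0.1511)^(1.178) = 0.1080.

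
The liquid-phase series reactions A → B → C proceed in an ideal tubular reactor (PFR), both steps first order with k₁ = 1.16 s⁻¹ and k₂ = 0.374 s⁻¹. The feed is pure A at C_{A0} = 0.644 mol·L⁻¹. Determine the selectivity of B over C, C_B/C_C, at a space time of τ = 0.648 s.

6.98

For first-order series with pure A initially, C_B(τ) = k₁C_{A0}/(k₂−k₁)·(e^(−k₁τ) − e^(−k₂τ)).
e^(−k₁τ) = e^(−1.16×0.648) = e^(−0.7517) = 0.4716; e^(−k₂τ) = e^(−0.2424) = 0.7848.
C_B = 1.16×0.644/(0.374−1.16) × (0.4716−0.7848) = (-0.9504)×(-0.3132) = 0.2977 mol·L⁻¹.
C_A = C_{A0}e^(−k₁τ) = 0.3037 mol·L⁻¹, so C_C = C_{A0}−C_A−C_B = 0.04263 mol·L⁻¹; C_B/C_C = 6.98.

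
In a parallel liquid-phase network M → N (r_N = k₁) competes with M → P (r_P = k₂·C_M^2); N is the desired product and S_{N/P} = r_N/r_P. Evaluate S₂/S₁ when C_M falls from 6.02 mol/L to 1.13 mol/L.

S_{N/P} = (k₁/k₂)·C_M^-2, so S₂/S₁ = (C_{M,2}/C_{M,1})^-2.
= (1.13/6.02)^(-2) = (0.1877)^(-2) = 28.4.

28.4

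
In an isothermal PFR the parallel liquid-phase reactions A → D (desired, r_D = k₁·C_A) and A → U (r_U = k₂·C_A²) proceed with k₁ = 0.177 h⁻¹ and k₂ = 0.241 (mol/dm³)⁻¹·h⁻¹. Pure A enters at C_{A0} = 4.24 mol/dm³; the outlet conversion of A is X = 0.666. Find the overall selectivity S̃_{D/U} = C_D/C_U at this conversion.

C_A = C_{A0}(1−X) = 1.416 mol/dm³.
Along a PFR/batch, dC_D/dC_A = −r_D/(r_D+r_U) = −k₁/(k₁+k₂·C_A).
Integrating from C_{A0} to C_A: C_D = (0.177/0.241)·ln[(0.177+0.241·4.24)/(0.177+0.241·1.42)] = 0.7344·ln(1.199/0.5183) = 0.6159 mol/dm³.
C_U = (C_{A0}−C_A)−C_D = 2.208 mol/dm³; S̃_{D/U} = 0.6159/2.208 = 0.279.

0.279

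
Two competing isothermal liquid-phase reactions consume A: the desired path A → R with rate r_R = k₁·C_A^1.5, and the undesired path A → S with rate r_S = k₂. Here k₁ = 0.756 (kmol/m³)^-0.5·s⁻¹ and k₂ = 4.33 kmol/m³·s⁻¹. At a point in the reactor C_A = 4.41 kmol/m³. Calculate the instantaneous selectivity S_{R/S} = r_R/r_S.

1.62

S_{R/S} = r_R/r_S = (k₁·C_A^1.5)/(k₂) = (k₁/k₂)·C_A^1.5.
= (0.756×4.410^1.5) / (4.33) = 7.001/4.330 = 1.62.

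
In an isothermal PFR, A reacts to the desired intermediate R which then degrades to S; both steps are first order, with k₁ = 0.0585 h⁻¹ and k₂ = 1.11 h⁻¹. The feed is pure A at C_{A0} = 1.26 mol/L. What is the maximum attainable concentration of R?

0.0564 mol/L

For a first-order series the maximum intermediate yield is C_{R,max}/C_{A0} = (k₁/k₂)^[k₂/(k₂−k₁)].
= (0.0585/1.11)^(1.11/(1.11−0.0585)) = (0.05270)^(1.056) = 0.04474.
C_{R,max} = 0.04474×1.26 = 0.0564 mol/L.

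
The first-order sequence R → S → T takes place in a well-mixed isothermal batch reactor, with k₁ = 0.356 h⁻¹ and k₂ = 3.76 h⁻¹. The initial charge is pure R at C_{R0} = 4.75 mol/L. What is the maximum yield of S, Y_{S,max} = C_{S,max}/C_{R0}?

At the optimum, C_{S,max}/C_{R0} = (k₁/k₂)^[k₂/(k₂−k₁)].
= (0.356/3.76)^(3.76/(3.76−0.356)) = (0.09468)^(1.105) = 0.07399.

0.0740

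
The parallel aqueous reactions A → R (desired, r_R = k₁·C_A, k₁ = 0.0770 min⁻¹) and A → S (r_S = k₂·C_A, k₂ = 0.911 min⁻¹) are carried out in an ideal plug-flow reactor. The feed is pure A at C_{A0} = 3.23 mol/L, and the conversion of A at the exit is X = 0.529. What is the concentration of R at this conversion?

0.133 mol/L

C_A = C_{A0}(1−X) = 1.521 mol/L.
Both paths are first order in A, so the instantaneous fraction to R is constant: dC_R/d(−C_A) = k₁/(k₁+k₂) = 0.07794.
C_R = 0.07794·(C_{A0}−C_A) = 0.07794×1.709 = 0.133 mol/L.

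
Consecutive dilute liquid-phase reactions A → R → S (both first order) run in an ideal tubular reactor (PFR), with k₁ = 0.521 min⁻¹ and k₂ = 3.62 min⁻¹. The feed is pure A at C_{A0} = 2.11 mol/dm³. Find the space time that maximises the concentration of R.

0.626 min

For first-order series the maximum of C_R occurs at τ_opt = ln(k₂/k₁)/(k₂−k₁).
= ln(3.62/0.521)/(3.62−0.521) = ln(6.948)/3.099 = 1.938/3.099 = 0.626 min.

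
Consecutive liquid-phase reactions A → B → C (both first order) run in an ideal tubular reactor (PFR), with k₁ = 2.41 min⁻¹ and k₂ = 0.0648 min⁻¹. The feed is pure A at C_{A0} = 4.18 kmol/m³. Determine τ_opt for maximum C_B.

1.54 min

Setting dC_B/dτ = 0 gives τ_opt = ln(k₂/k₁)/(k₂−k₁).
= ln(0.0648/2.41)/(0.0648−2.41) = ln(0.02689)/-2.345 = -3.616/-2.345 = 1.54 min.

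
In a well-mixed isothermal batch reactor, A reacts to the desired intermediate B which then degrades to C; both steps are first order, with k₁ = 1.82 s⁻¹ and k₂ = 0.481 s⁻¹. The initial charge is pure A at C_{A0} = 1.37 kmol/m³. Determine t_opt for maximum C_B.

Setting dC_B/dt = 0 gives t_opt = ln(k₂/k₁)/(k₂−k₁).
= ln(0.481/1.82)/(0.481−1.82) = ln(0.2643)/-1.339 = -1.331/-1.339 = 0.994 s.

0.994 s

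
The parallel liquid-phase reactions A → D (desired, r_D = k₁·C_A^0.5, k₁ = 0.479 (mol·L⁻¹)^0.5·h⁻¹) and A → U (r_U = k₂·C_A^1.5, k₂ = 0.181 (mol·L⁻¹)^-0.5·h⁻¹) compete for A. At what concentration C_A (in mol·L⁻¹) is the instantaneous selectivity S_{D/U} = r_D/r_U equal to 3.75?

S_{D/U} = (k₁/k₂)·C_A⁻¹ ⇒ C_A = (S·k₂/k₁)^(-1).
= (3.75×0.181/0.479)^(-1) = (1.417)^(-1) = 0.706 mol·L⁻¹.

0.706 mol·L⁻¹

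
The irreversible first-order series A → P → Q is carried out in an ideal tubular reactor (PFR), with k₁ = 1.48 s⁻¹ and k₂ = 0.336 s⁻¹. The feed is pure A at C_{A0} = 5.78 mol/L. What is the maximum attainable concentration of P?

For a first-order series the maximum intermediate yield is C_{P,max}/C_{A0} = (k₁/k₂)^[k₂/(k₂−k₁)].
= (1.48/0.336)^(0.336/(0.336−1.48)) = (4.405)^(-0.2937) = 0.6470.
C_{P,max} = 0.6470×5.78 = 3.74 mol/L.

3.74 mol/L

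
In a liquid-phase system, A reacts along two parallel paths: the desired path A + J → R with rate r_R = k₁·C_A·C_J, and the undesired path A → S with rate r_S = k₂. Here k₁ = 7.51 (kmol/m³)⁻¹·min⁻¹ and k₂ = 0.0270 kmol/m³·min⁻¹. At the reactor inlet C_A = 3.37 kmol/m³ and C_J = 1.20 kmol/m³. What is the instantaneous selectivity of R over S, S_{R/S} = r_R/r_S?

1125

S_{R/S} = r_R/r_S = (k₁·C_A·C_J)/(k₂) = (k₁/k₂)·C_A·C_J.
= (7.51×3.370×1.200) / (0.0270) = 30.37/0.02700 = 1125.
Since the desired path is higher order in A, keeping C_A high (PFR or concentrated feed) favours R.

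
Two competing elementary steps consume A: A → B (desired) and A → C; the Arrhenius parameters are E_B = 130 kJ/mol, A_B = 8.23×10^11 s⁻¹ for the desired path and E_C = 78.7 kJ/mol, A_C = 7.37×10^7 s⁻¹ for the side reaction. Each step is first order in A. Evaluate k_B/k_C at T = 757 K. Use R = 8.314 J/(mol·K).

Since both paths have the same order in A, the concentration cancels and S_{B/C} = k_B/k_C = (A_B/A_C)·exp[(E_C−E_B)/(RT)].
(E_C−E_B)/(RT) = (78.7−130)×10³/(8.314×757) = -51300/6294 = -8.151.
k_B/k_C = (8.23×10^11/7.37×10^7)·exp(-8.151) = 11167 × 2.884×10^-4 = 3.22.

3.22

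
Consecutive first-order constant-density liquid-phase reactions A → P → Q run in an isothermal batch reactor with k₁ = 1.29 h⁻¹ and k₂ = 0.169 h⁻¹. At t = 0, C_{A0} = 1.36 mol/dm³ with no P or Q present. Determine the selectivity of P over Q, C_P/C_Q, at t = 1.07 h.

Solving the coupled first-order balances gives C_P(t) = [k₁/(k₂−k₁)]·C_{A0}·(e^(−k₁t) − e^(−k₂t)).
e^(−k₁t) = e^(−1.29×1.07) = e^(−1.380) = 0.2515; e^(−k₂t) = e^(−0.1808) = 0.8346.
C_P = 1.29×1.36/(0.169−1.29) × (0.2515−0.8346) = (-1.565)×(-0.5831) = 0.9125 mol/dm³.
C_A = C_{A0}e^(−k₁t) = 0.3420 mol/dm³, so C_Q = C_{A0}−C_A−C_P = 0.1054 mol/dm³; C_P/C_Q = 8.66.

8.66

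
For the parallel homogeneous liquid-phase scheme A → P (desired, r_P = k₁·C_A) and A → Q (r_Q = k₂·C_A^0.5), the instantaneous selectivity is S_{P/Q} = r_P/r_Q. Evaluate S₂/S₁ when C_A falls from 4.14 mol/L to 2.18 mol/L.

0.726

S_{P/Q} = (k₁/k₂)·C_A^0.5, so S₂/S₁ = (C_{A,2}/C_{A,1})^0.5.
= (2.18/4.14)^0.5 = (0.5266)^0.5 = 0.726.
Selectivity toward P falls as C_A falls — high-concentration operation is favoured.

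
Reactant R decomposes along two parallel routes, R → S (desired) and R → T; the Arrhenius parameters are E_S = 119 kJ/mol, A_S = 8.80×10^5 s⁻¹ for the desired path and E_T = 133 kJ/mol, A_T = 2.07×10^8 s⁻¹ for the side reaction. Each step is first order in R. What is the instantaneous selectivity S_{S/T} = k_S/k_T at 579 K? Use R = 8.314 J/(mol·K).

0.0779

Since both paths have the same order in R, the concentration cancels and S_{S/T} = k_S/k_T = (A_S/A_T)·exp[(E_T−E_S)/(RT)].
(E_T−E_S)/(RT) = (133−119)×10³/(8.314×579) = 14000/4814 = 2.908.
k_S/k_T = (8.80×10^5/2.07×10^8)·exp(2.908) = 0.004251 × 18.33 = 0.0779.
Since E_S < E_T, lowering the temperature improves selectivity toward S.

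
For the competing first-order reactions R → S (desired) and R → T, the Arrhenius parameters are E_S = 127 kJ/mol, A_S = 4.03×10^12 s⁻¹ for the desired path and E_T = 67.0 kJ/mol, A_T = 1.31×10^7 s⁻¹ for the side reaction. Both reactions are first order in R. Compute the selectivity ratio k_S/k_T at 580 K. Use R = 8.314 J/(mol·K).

1.21

k_S/k_T = (A_S/A_T)·exp[−(E_S−E_T)/(RT)] = (A_S/A_T)·exp[(E_T−E_S)/(RT)].
(E_T−E_S)/(RT) = (67.0−127)×10³/(8.314×580) = -60000/4822 = -12.44.
k_S/k_T = (4.03×10^12/1.31×10^7)·exp(-12.44) = 3.076×10^5 × 3.947×10^-6 = 1.21.
Since E_S > E_T, raising the temperature improves selectivity toward S.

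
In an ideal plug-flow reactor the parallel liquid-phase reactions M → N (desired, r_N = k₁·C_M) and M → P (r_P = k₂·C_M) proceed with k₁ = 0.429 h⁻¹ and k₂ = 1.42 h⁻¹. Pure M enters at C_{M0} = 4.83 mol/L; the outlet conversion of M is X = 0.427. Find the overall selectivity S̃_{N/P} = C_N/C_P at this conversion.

0.302

C_M = C_{M0}(1−X) = 2.768 mol/L.
Both paths are first order in M, so the instantaneous fraction to N is constant: dC_N/d(−C_M) = k₁/(k₁+k₂) = 0.2320.
C_N = 0.2320·(C_{M0}−C_M) = 0.2320×2.062 = 0.479 mol/L.
C_P = (C_{M0}−C_M)−C_N = 1.584 mol/L; S̃_{N/P} = 0.4785/1.584 = 0.302.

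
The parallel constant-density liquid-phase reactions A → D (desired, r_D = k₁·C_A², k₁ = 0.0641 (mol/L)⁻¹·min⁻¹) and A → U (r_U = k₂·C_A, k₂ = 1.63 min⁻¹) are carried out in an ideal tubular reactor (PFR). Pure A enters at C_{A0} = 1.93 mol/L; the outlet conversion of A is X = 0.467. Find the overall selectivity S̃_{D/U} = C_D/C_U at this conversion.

C_A = C_{A0}(1−X) = 1.029 mol/L.
Along a PFR/batch, dC_U/dC_A = −r_U/(r_D+r_U) = −k₂/(k₂+k₁·C_A).
Integrating from C_{A0} to C_A: C_U = (1.63/0.0641)·ln[(1.63+0.0641·1.93)/(1.63+0.0641·1.03)] = 25.43·ln(1.754/1.696) = 0.8518 mol/L.
Then C_D = (C_{A0}−C_A) − C_U = 0.9013 − 0.8518 = 0.04947 mol/L.
S̃_{D/U} = C_D/C_U = 0.04947/0.8518 = 0.0581.

0.0581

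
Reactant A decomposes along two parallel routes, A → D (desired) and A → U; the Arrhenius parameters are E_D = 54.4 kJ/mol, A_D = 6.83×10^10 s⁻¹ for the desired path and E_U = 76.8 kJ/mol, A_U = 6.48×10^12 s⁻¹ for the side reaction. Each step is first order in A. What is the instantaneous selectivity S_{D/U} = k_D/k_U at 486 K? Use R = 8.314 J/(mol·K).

k_D/k_U = (A_D/A_U)·exp[−(E_D−E_U)/(RT)] = (A_D/A_U)·exp[(E_U−E_D)/(RT)].
(E_U−E_D)/(RT) = (76.8−54.4)×10³/(8.314×486) = 22400/4041 = 5.544.
k_D/k_U = (6.83×10^10/6.48×10^12)·exp(5.544) = 0.01054 × 255.6 = 2.69.

2.69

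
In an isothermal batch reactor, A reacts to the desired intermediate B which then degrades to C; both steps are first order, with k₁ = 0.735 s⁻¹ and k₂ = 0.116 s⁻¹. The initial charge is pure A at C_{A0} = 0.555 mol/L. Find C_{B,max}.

Evaluating C_B at t_opt = ln(k₂/k₁)/(k₂−k₁) gives C_{B,max}/C_{A0} = (k₁/k₂)^[k₂/(k₂−k₁)].
= (0.735/0.116)^(0.116/(0.116−0.735)) = (6.336)^(-0.1874) = 0.7075.
C_{B,max} = 0.7075×0.555 = 0.393 mol/L.

0.393 mol/L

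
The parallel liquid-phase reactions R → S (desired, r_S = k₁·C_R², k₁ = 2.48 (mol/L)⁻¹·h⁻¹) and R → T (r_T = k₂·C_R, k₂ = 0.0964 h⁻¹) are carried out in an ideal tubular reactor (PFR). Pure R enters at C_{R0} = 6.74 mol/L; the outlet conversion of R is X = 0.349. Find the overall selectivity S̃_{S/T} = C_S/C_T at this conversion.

C_R = C_{R0}(1−X) = 4.388 mol/L.
Along a PFR/batch, dC_T/dC_R = −r_T/(r_S+r_T) = −k₂/(k₂+k₁·C_R).
Integrating from C_{R0} to C_R: C_T = (0.0964/2.48)·ln[(0.0964+2.48·6.74)/(0.0964+2.48·4.39)] = 0.03887·ln(16.81/10.98) = 0.01657 mol/L.
Then C_S = (C_{R0}−C_R) − C_T = 2.352 − 0.01657 = 2.336 mol/L.
S̃_{S/T} = C_S/C_T = 2.336/0.01657 = 141.

141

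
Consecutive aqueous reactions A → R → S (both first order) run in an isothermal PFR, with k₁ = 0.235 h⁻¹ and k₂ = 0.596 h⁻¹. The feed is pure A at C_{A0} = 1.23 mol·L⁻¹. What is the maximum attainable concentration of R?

0.265 mol·L⁻¹

For a first-order series the maximum intermediate yield is C_{R,max}/C_{A0} = (k₁/k₂)^[k₂/(k₂−k₁)].
= (0.235/0.596)^(0.596/(0.596−0.235)) = (0.3943)^(1.651) = 0.2151.
C_{R,max} = 0.2151×1.23 = 0.265 mol·L⁻¹.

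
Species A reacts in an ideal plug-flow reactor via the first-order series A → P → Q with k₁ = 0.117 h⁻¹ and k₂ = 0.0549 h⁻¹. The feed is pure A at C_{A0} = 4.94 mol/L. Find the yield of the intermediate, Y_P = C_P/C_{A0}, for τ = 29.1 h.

0.319

The intermediate concentration in a first-order A→B→C sequence is C_P = k₁C_{A0}(e^(−k₁τ) − e^(−k₂τ))/(k₂−k₁).
e^(−k₁τ) = e^(−0.117×29.1) = e^(−3.405) = 0.03322; e^(−k₂τ) = e^(−1.598) = 0.2024.
C_P = 0.117×4.94/(0.0549−0.117) × (0.03322−0.2024) = (-9.307)×(-0.1692) = 1.574 mol/L.
Y_P = C_P/C_{A0} = 1.574/4.94 = 0.319.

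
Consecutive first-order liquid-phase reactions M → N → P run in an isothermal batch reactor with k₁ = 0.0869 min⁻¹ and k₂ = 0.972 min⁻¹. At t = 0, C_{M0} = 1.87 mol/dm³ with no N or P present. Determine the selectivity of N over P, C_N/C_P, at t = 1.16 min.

1.46

For first-order series with pure M initially, C_N(t) = k₁C_{M0}/(k₂−k₁)·(e^(−k₁t) − e^(−k₂t)).
e^(−k₁t) = e^(−0.0869×1.16) = e^(−0.1008) = 0.9041; e^(−k₂t) = e^(−1.128) = 0.3238.
C_N = 0.0869×1.87/(0.972−0.0869) × (0.9041−0.3238) = 0.1836×0.5803 = 0.1065 mol/dm³.
C_M = C_{M0}e^(−k₁t) = 1.691 mol/dm³, so C_P = C_{M0}−C_M−C_N = 0.07278 mol/dm³; C_N/C_P = 1.46.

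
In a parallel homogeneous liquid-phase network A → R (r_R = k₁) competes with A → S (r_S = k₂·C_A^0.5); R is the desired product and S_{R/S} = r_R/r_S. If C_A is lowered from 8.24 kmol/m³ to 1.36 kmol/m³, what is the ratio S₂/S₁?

2.46

S_{R/S} = (k₁/k₂)·C_A^-0.5, so S₂/S₁ = (C_{A,2}/C_{A,1})^-0.5.
= (1.36/8.24)^(-0.5) = (0.1650)^(-0.5) = 2.46.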